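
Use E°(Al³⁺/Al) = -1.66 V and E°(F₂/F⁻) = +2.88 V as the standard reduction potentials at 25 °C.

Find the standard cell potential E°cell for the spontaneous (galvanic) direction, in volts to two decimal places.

+4.54 V

The F₂/F⁻ couple has the higher reduction potential, so it is the cathode; Al³⁺/Al is oxidised at the anode.
E°cell = E°(cathode) − E°(anode) = (+2.88) − (-1.66) = +4.54 V.
Since E°cell > 0, the reaction is spontaneous under standard conditions.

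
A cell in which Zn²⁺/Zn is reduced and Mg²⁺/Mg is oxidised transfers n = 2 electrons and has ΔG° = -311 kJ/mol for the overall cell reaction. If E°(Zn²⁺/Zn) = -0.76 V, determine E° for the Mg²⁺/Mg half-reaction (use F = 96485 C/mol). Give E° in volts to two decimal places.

E°cell = −ΔG°/(nF) = −(-311×10³)/((2)(96485)) = +1.612 V.
Since Zn²⁺/Zn is the cathode and Mg²⁺/Mg the anode, E°cell = E°(Zn²⁺/Zn) − E°(Mg²⁺/Mg).
So E°(Mg²⁺/Mg) = E°(Zn²⁺/Zn) − E°cell = (-0.76) − (+1.612) = -2.37 V.

-2.37 V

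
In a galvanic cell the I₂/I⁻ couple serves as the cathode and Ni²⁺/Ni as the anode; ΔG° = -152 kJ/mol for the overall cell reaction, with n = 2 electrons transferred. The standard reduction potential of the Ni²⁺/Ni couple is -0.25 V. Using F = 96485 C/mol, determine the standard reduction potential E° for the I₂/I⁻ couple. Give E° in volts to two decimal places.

+0.54 V

E°cell = −ΔG°/(nF) = −(-152×10³)/((2)(96485)) = +0.788 V.
Since I₂/I⁻ is the cathode and Ni²⁺/Ni the anode, E°cell = E°(I₂/I⁻) − E°(Ni²⁺/Ni).
So E°(I₂/I⁻) = E°cell + E°(Ni²⁺/Ni) = +0.788 + (-0.25) = +0.54 V.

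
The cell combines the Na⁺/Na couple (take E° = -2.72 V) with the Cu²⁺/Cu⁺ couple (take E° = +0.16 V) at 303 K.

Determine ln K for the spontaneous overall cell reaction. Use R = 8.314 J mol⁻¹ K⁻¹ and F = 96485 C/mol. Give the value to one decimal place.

Cathode: Cu²⁺/Cu⁺; anode: Na⁺/Na. E°cell = (+0.16) − (-2.72) = +2.88 V, with n = 1.
ΔG° = −nFE° = −RT ln K, so ln K = nFE°/(RT) = (1)(96485)(+2.88) / ((8.314)(303)) = 110.306.

110.3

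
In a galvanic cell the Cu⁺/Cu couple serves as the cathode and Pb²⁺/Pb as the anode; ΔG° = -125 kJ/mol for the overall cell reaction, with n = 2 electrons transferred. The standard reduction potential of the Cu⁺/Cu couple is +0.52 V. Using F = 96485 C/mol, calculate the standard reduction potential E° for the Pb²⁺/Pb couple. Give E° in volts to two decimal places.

-0.13 V

E°cell = −ΔG°/(nF) = −(-125×10³)/((2)(96485)) = +0.648 V.
Since Cu⁺/Cu is the cathode and Pb²⁺/Pb the anode, E°cell = E°(Cu⁺/Cu) − E°(Pb²⁺/Pb).
So E°(Pb²⁺/Pb) = E°(Cu⁺/Cu) − E°cell = (+0.52) − (+0.648) = -0.13 V.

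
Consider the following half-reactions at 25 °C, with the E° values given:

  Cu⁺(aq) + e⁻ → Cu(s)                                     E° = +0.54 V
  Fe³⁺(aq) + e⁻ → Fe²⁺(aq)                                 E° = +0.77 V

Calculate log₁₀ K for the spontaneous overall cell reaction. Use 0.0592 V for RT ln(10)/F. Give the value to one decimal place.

3.9

Cathode: Fe³⁺/Fe²⁺; anode: Cu⁺/Cu. E°cell = +0.23 V, n = 1.
log K = nE°cell / 0.0592 = (1)(+0.23) / 0.0592 = 3.9.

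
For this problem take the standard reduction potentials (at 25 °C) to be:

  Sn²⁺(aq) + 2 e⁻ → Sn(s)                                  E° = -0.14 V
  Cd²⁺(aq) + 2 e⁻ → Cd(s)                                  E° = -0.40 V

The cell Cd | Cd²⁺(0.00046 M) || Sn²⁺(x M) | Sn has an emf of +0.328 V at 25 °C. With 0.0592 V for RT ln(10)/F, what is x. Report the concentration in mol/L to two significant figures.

0.091 M

Sn²⁺/Sn is the cathode, Cd²⁺/Cd the anode: E°cell = +0.26 V, n = 2.
Overall reaction: Sn²⁺(aq) + Cd(s) → Sn(s) + Cd²⁺(aq); Q = [Cd²⁺]^1/[Sn²⁺]^1.
From E = E° − (0.0592/n) log Q: log Q = (E° − E)·n/0.0592 = (+0.26 − (+0.328))·2/0.0592 = -2.2973.
So 1·log[Sn²⁺] = 1·log(0.00046) − log Q = -3.3372 − (-2.2973) = -1.0399; [Sn²⁺] = 10^(-1.0399) ≈ 0.091 M.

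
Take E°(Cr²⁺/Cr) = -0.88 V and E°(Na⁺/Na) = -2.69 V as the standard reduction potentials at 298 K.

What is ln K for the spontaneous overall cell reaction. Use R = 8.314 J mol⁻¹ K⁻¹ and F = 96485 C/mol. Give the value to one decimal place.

141.0

Cathode: Cr²⁺/Cr; anode: Na⁺/Na. E°cell = (-0.88) − (-2.69) = +1.81 V, with n = 2.
ΔG° = −nFE° = −RT ln K, so ln K = nFE°/(RT) = (2)(96485)(+1.81) / ((8.314)(298)) = 140.975.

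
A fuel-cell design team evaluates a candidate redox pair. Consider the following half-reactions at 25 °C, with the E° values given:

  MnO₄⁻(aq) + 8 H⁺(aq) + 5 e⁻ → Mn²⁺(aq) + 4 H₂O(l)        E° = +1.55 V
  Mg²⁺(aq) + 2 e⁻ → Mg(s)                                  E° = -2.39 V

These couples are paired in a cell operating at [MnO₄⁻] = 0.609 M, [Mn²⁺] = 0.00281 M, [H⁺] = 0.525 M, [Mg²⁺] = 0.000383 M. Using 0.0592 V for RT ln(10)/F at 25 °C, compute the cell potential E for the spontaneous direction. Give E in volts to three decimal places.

+4.042 V

MnO₄⁻/Mn²⁺ is the cathode (higher E°), Mg²⁺/Mg the anode: E°cell = +1.55 − (-2.39) = +3.94 V, n = 10.
Overall: 2 MnO₄⁻(aq) + 16 H⁺(aq) + 5 Mg(s) → 2 Mn²⁺(aq) + 8 H₂O(l) + 5 Mg²⁺(aq)
Q = [Mn²⁺]^2·[Mg²⁺]^5 / ([MnO₄⁻]^2·[H⁺]^16); log Q = -17.278.
E = E° − (0.0592/n) log Q = +3.94 − (0.0592/10)(-17.278) = +4.042 V.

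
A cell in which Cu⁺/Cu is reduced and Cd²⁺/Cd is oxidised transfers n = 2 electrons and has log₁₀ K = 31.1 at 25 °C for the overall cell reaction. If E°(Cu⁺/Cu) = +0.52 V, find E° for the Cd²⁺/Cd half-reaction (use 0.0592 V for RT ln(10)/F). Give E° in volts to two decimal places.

-0.40 V

E°cell = (0.0592/n)·log K = (0.0592/2)(31.1) = +0.921 V.
Since Cu⁺/Cu is the cathode and Cd²⁺/Cd the anode, E°cell = E°(Cu⁺/Cu) − E°(Cd²⁺/Cd).
So E°(Cd²⁺/Cd) = E°(Cu⁺/Cu) − E°cell = (+0.52) − (+0.921) = -0.40 V.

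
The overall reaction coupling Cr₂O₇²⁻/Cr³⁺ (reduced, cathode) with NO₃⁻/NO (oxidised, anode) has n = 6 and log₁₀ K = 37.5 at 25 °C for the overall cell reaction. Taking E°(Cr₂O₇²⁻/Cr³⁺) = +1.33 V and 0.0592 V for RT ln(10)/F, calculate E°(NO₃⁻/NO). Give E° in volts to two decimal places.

+0.96 V

E°cell = (0.0592/n)·log K = (0.0592/6)(37.5) = +0.370 V.
Since Cr₂O₇²⁻/Cr³⁺ is the cathode and NO₃⁻/NO the anode, E°cell = E°(Cr₂O₇²⁻/Cr³⁺) − E°(NO₃⁻/NO).
So E°(NO₃⁻/NO) = E°(Cr₂O₇²⁻/Cr³⁺) − E°cell = (+1.33) − (+0.370) = +0.96 V.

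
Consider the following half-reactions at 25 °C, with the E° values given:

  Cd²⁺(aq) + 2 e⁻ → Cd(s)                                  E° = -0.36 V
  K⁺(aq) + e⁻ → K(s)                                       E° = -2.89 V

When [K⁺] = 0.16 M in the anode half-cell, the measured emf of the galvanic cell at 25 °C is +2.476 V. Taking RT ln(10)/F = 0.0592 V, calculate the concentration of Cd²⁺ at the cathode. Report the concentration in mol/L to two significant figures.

Cd²⁺/Cd is the cathode, K⁺/K the anode: E°cell = +2.53 V, n = 2.
Overall reaction: Cd²⁺(aq) + 2 K(s) → Cd(s) + 2 K⁺(aq); Q = [K⁺]^2/[Cd²⁺]^1.
From E = E° − (0.0592/n) log Q: log Q = (E° − E)·n/0.0592 = (+2.53 − (+2.476))·2/0.0592 = 1.8243.
So 1·log[Cd²⁺] = 2·log(0.16) − log Q = -1.5918 − (1.8243) = -3.4161; [Cd²⁺] = 10^(-3.4161) ≈ 0.00038 M.

0.00038 M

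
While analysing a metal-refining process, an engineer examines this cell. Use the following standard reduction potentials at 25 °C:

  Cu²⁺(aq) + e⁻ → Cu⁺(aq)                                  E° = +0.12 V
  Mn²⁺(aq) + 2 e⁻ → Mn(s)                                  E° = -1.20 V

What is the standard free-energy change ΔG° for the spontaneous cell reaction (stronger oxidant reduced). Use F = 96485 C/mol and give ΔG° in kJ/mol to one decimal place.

Cu²⁺/Cu⁺ (E° = +0.12 V) is the cathode; Mn²⁺/Mn (E° = -1.20 V) is the anode, so E°cell = +1.32 V.
Balancing electrons gives n = 2 (lcm of 1 and 2).
ΔG° = −nFE° = −(2)(96485)(+1.32) = -254,720 J = -254.7 kJ/mol.

-254.7 kJ/mol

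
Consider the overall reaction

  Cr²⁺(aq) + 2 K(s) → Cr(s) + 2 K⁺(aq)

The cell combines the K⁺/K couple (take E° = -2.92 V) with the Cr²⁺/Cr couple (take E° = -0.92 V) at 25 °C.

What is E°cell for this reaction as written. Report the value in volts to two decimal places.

The Cr²⁺/Cr couple has the higher reduction potential, so it is the cathode; K⁺/K is oxidised at the anode.
E°cell = E°(cathode) − E°(anode) = (-0.92) − (-2.92) = +2.00 V.

+2.00 V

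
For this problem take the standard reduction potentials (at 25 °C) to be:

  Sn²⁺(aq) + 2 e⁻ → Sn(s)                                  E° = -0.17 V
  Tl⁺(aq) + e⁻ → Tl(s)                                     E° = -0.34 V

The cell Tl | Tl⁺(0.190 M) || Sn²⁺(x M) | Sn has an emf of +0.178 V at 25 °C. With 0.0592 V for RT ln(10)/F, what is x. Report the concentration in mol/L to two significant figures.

0.067 M

Sn²⁺/Sn is the cathode, Tl⁺/Tl the anode: E°cell = +0.17 V, n = 2.
Overall reaction: Sn²⁺(aq) + 2 Tl(s) → Sn(s) + 2 Tl⁺(aq); Q = [Tl⁺]^2/[Sn²⁺]^1.
From E = E° − (0.0592/n) log Q: log Q = (E° − E)·n/0.0592 = (+0.17 − (+0.178))·2/0.0592 = -0.2703.
So 1·log[Sn²⁺] = 2·log(0.19) − log Q = -1.4425 − (-0.2703) = -1.1722; [Sn²⁺] = 10^(-1.1722) ≈ 0.067 M.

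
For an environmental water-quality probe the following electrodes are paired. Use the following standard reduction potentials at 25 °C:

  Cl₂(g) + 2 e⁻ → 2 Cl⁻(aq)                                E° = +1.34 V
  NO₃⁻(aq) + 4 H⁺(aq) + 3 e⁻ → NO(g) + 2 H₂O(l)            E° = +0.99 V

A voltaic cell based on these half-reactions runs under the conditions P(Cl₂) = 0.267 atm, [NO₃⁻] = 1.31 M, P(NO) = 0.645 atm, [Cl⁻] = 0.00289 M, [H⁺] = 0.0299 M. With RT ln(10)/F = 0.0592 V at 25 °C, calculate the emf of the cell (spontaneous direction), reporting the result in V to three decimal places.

Cl₂/Cl⁻ is the cathode (higher E°), NO₃⁻/NO the anode: E°cell = +1.34 − (+0.99) = +0.35 V, n = 6.
Overall: 3 Cl₂(g) + 2 NO(g) + 4 H₂O(l) → 6 Cl⁻(aq) + 2 NO₃⁻(aq) + 8 H⁺(aq)
Q = [Cl⁻]^6·[NO₃⁻]^2·[H⁺]^8 / (P(Cl₂)^3·P(NO)^2); log Q = -25.093.
E = E° − (0.0592/n) log Q = +0.35 − (0.0592/6)(-25.093) = +0.598 V.

+0.598 V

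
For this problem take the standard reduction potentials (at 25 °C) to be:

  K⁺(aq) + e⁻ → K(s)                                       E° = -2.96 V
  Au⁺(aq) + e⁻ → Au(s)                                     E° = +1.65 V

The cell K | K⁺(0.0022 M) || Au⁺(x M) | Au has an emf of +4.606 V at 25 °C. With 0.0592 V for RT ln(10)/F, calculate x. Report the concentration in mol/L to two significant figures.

Au⁺/Au is the cathode, K⁺/K the anode: E°cell = +4.61 V, n = 1.
Overall reaction: Au⁺(aq) + K(s) → Au(s) + K⁺(aq); Q = [K⁺]^1/[Au⁺]^1.
From E = E° − (0.0592/n) log Q: log Q = (E° − E)·n/0.0592 = (+4.61 − (+4.606))·1/0.0592 = 0.0676.
So 1·log[Au⁺] = 1·log(0.0022) − log Q = -2.6576 − (0.0676) = -2.7252; [Au⁺] = 10^(-2.7252) ≈ 0.0019 M.

0.0019 M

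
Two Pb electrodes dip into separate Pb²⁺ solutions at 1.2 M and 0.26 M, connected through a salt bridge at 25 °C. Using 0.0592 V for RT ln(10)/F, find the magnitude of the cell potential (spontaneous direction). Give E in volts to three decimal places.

For a concentration cell E°cell = 0. The 1.2 M side is the cathode (reduction is favoured where [Pb²⁺] is higher).
With n = 2, E = −(0.0592/2) log([Pb²⁺]ₐₙ/[Pb²⁺]꜀ₐₜ) = −(0.0592/2) log(0.26/1.2) = −(0.0592/2)(-0.664) = +0.020 V.

+0.020 V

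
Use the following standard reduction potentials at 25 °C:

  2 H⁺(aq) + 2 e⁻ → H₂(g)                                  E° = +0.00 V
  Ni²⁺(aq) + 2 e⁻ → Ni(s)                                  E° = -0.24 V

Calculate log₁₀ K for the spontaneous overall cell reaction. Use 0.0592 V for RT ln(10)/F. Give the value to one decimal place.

Cathode: H⁺/H₂; anode: Ni²⁺/Ni. E°cell = +0.24 V, n = 2.
log K = nE°cell / 0.0592 = (2)(+0.24) / 0.0592 = 8.1.

8.1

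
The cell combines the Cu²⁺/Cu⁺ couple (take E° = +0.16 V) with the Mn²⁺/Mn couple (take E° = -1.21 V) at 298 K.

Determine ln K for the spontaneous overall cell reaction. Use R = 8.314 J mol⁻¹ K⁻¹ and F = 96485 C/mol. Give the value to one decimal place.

Cathode: Cu²⁺/Cu⁺; anode: Mn²⁺/Mn. E°cell = (+0.16) − (-1.21) = +1.37 V, with n = 2.
ΔG° = −nFE° = −RT ln K, so ln K = nFE°/(RT) = (2)(96485)(+1.37) / ((8.314)(298)) = 106.705.

106.7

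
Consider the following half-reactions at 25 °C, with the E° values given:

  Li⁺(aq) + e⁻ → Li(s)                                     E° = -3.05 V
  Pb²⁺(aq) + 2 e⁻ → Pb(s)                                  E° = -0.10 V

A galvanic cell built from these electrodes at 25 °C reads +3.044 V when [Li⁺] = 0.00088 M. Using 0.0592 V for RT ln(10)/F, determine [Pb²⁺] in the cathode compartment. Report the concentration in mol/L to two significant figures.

Pb²⁺/Pb is the cathode, Li⁺/Li the anode: E°cell = +2.95 V, n = 2.
Overall reaction: Pb²⁺(aq) + 2 Li(s) → Pb(s) + 2 Li⁺(aq); Q = [Li⁺]^2/[Pb²⁺]^1.
From E = E° − (0.0592/n) log Q: log Q = (E° − E)·n/0.0592 = (+2.95 − (+3.044))·2/0.0592 = -3.1757.
So 1·log[Pb²⁺] = 2·log(0.00088) − log Q = -6.1110 − (-3.1757) = -2.9353; [Pb²⁺] = 10^(-2.9353) ≈ 0.0012 M.

0.0012 M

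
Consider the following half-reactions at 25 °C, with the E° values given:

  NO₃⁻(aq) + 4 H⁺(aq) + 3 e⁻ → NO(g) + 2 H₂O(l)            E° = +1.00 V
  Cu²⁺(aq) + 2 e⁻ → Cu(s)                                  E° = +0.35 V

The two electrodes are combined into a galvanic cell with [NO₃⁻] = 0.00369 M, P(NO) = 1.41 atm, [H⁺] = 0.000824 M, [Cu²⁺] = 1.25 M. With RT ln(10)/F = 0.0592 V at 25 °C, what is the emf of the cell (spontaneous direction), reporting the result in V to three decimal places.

NO₃⁻/NO is the cathode (higher E°), Cu²⁺/Cu the anode: E°cell = +1.00 − (+0.35) = +0.65 V, n = 6.
Overall: 2 NO₃⁻(aq) + 8 H⁺(aq) + 3 Cu(s) → 2 NO(g) + 4 H₂O(l) + 3 Cu²⁺(aq)
Q = P(NO)^2·[Cu²⁺]^3 / ([NO₃⁻]^2·[H⁺]^8); log Q = 30.128.
E = E° − (0.0592/n) log Q = +0.65 − (0.0592/6)(30.128) = +0.353 V.

+0.353 V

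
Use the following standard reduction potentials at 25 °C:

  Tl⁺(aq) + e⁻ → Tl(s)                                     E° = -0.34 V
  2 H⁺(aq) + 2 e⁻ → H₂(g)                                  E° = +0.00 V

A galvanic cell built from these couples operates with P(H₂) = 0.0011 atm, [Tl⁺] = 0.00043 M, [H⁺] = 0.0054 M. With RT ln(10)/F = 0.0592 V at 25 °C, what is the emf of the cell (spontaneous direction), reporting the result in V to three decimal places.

+0.493 V

H⁺/H₂ is the cathode (higher E°), Tl⁺/Tl the anode: E°cell = +0.00 − (-0.34) = +0.34 V, n = 2.
Overall: 2 H⁺(aq) + 2 Tl(s) → H₂(g) + 2 Tl⁺(aq)
Q = P(H₂)·[Tl⁺]^2 / ([H⁺]^2); log Q = -5.156.
E = E° − (0.0592/n) log Q = +0.34 − (0.0592/2)(-5.156) = +0.493 V.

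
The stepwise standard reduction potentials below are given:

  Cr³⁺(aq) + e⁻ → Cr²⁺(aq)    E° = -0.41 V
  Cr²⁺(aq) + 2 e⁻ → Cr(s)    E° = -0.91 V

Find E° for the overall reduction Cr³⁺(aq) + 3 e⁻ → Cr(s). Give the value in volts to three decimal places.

-0.743 V

Since ΔG° = −nFE° is additive over sequential reductions, n₃E°₃ = n₁E°₁ + n₂E°₂.
E°₃ = (1×-0.41 + 2×-0.91) / 3 = (-2.230) / 3 = -0.743 V.
E° values themselves are not directly additive — weighting by electron count is essential.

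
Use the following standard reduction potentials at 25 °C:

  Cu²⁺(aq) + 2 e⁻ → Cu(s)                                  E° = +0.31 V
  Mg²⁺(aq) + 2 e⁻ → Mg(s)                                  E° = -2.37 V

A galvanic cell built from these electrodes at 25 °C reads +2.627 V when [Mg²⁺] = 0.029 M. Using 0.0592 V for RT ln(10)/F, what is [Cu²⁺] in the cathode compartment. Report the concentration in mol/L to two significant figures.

0.00047 M

Cu²⁺/Cu is the cathode, Mg²⁺/Mg the anode: E°cell = +2.68 V, n = 2.
Overall reaction: Cu²⁺(aq) + Mg(s) → Cu(s) + Mg²⁺(aq); Q = [Mg²⁺]^1/[Cu²⁺]^1.
From E = E° − (0.0592/n) log Q: log Q = (E° − E)·n/0.0592 = (+2.68 − (+2.627))·2/0.0592 = 1.7905.
So 1·log[Cu²⁺] = 1·log(0.029) − log Q = -1.5376 − (1.7905) = -3.3281; [Cu²⁺] = 10^(-3.3281) ≈ 0.00047 M.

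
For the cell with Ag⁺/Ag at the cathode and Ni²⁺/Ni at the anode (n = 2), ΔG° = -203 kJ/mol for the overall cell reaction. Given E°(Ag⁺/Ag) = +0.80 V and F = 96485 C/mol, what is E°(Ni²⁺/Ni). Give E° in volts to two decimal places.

E°cell = −ΔG°/(nF) = −(-203×10³)/((2)(96485)) = +1.052 V.
Since Ag⁺/Ag is the cathode and Ni²⁺/Ni the anode, E°cell = E°(Ag⁺/Ag) − E°(Ni²⁺/Ni).
So E°(Ni²⁺/Ni) = E°(Ag⁺/Ag) − E°cell = (+0.80) − (+1.052) = -0.25 V.

-0.25 V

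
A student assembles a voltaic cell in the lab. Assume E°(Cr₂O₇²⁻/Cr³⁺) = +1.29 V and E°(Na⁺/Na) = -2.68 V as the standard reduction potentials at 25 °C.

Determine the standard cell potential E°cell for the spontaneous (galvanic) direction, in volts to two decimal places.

+3.97 V

The Cr₂O₇²⁻/Cr³⁺ couple has the higher reduction potential, so it is the cathode; Na⁺/Na is oxidised at the anode.
E°cell = E°(cathode) − E°(anode) = (+1.29) − (-2.68) = +3.97 V.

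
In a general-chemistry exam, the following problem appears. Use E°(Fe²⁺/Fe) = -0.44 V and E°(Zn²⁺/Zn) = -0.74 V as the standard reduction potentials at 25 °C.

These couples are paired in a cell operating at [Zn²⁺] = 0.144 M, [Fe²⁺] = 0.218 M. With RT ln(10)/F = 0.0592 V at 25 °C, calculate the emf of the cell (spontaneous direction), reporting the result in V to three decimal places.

Fe²⁺/Fe is the cathode (higher E°), Zn²⁺/Zn the anode: E°cell = -0.44 − (-0.74) = +0.30 V, n = 2.
Overall: Fe²⁺(aq) + Zn(s) → Fe(s) + Zn²⁺(aq)
Q = [Zn²⁺] / ([Fe²⁺]); log Q = -0.180.
E = E° − (0.0592/n) log Q = +0.30 − (0.0592/2)(-0.180) = +0.305 V.

+0.305 V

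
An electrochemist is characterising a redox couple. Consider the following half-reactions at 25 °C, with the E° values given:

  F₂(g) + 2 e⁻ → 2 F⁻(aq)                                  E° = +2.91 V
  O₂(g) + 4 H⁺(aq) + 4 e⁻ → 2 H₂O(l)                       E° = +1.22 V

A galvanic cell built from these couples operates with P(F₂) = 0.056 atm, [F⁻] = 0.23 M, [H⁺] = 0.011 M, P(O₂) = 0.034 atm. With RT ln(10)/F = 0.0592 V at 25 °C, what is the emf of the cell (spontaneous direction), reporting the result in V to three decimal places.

+1.828 V

F₂/F⁻ is the cathode (higher E°), O₂/H₂O the anode: E°cell = +2.91 − (+1.22) = +1.69 V, n = 4.
Overall: 2 F₂(g) + 2 H₂O(l) → 4 F⁻(aq) + O₂(g) + 4 H⁺(aq)
Q = [F⁻]^4·P(O₂)·[H⁺]^4 / (P(F₂)^2); log Q = -9.352.
E = E° − (0.0592/n) log Q = +1.69 − (0.0592/4)(-9.352) = +1.828 V.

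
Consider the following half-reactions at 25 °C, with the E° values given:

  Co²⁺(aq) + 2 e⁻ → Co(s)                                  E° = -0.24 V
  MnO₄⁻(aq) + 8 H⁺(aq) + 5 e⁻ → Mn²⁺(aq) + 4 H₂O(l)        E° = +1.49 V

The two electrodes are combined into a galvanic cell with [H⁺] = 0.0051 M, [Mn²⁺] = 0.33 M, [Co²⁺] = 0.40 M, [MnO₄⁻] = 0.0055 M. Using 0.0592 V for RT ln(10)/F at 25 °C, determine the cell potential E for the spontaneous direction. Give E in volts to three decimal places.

MnO₄⁻/Mn²⁺ is the cathode (higher E°), Co²⁺/Co the anode: E°cell = +1.49 − (-0.24) = +1.73 V, n = 10.
Overall: 2 MnO₄⁻(aq) + 16 H⁺(aq) + 5 Co(s) → 2 Mn²⁺(aq) + 8 H₂O(l) + 5 Co²⁺(aq)
Q = [Mn²⁺]^2·[Co²⁺]^5 / ([MnO₄⁻]^2·[H⁺]^16); log Q = 38.245.
E = E° − (0.0592/n) log Q = +1.73 − (0.0592/10)(38.245) = +1.504 V.

+1.504 V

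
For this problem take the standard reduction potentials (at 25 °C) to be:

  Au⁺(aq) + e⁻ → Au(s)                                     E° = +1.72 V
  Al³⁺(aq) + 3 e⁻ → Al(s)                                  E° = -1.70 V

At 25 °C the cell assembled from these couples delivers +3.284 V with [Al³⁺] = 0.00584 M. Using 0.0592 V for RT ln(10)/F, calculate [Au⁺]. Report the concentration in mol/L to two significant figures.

0.00091 M

Au⁺/Au is the cathode, Al³⁺/Al the anode: E°cell = +3.42 V, n = 3.
Overall reaction: 3 Au⁺(aq) + Al(s) → 3 Au(s) + Al³⁺(aq); Q = [Al³⁺]^1/[Au⁺]^3.
From E = E° − (0.0592/n) log Q: log Q = (E° − E)·n/0.0592 = (+3.42 − (+3.284))·3/0.0592 = 6.8919.
So 3·log[Au⁺] = 1·log(0.00584) − log Q = -2.2336 − (6.8919) = -9.1255; log[Au⁺] = -9.1255 / 3 = -3.0418; [Au⁺] = 10^(-3.0418) ≈ 0.00091 M.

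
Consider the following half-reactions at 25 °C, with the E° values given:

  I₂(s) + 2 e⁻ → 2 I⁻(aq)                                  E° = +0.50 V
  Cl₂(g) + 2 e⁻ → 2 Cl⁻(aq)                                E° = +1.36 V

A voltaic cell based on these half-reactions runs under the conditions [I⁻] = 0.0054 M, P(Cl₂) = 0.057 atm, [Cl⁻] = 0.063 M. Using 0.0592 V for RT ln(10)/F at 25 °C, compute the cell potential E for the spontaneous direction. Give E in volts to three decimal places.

+0.760 V

Cl₂/Cl⁻ is the cathode (higher E°), I₂/I⁻ the anode: E°cell = +1.36 − (+0.50) = +0.86 V, n = 2.
Overall: Cl₂(g) + 2 I⁻(aq) → 2 Cl⁻(aq) + I₂(s)
Q = [Cl⁻]^2 / (P(Cl₂)·[I⁻]^2); log Q = 3.378.
E = E° − (0.0592/n) log Q = +0.86 − (0.0592/2)(3.378) = +0.760 V.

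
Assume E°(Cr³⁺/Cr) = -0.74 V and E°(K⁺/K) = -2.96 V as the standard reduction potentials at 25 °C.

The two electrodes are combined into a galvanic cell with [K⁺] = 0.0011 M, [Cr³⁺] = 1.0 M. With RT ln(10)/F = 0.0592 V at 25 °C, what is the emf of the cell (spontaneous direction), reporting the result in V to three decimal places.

Cr³⁺/Cr is the cathode (higher E°), K⁺/K the anode: E°cell = -0.74 − (-2.96) = +2.22 V, n = 3.
Overall: Cr³⁺(aq) + 3 K(s) → Cr(s) + 3 K⁺(aq)
Q = [K⁺]^3 / ([Cr³⁺]); log Q = -8.876.
E = E° − (0.0592/n) log Q = +2.22 − (0.0592/3)(-8.876) = +2.395 V.

+2.395 V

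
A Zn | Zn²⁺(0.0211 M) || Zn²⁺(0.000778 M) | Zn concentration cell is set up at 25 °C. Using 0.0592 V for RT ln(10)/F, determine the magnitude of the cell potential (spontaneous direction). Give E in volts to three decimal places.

+0.042 V

For a concentration cell E°cell = 0. The 0.0211 M side is the cathode (reduction is favoured where [Zn²⁺] is higher).
With n = 2, E = −(0.0592/2) log([Zn²⁺]ₐₙ/[Zn²⁺]꜀ₐₜ) = −(0.0592/2) log(0.000778/0.0211) = −(0.0592/2)(-1.433) = +0.042 V.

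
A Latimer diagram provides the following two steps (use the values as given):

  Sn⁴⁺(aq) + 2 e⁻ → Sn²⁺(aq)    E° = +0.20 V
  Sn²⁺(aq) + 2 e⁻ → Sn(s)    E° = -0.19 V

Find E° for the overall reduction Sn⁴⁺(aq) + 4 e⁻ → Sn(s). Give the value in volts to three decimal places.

Adding the free-energy changes (−nFE°) of the two steps gives −n₃FE°₃ = −n₁FE°₁ − n₂FE°₂.
E°₃ = (2×+0.20 + 2×-0.19) / 4 = (+0.020) / 4 = +0.005 V.

+0.005 V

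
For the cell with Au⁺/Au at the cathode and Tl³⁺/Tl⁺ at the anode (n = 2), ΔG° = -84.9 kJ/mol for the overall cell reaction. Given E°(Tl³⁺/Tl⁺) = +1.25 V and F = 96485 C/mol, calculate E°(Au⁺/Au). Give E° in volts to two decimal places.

E°cell = −ΔG°/(nF) = −(-84.9×10³)/((2)(96485)) = +0.440 V.
Since Au⁺/Au is the cathode and Tl³⁺/Tl⁺ the anode, E°cell = E°(Au⁺/Au) − E°(Tl³⁺/Tl⁺).
So E°(Au⁺/Au) = E°cell + E°(Tl³⁺/Tl⁺) = +0.440 + (+1.25) = +1.69 V.

+1.69 V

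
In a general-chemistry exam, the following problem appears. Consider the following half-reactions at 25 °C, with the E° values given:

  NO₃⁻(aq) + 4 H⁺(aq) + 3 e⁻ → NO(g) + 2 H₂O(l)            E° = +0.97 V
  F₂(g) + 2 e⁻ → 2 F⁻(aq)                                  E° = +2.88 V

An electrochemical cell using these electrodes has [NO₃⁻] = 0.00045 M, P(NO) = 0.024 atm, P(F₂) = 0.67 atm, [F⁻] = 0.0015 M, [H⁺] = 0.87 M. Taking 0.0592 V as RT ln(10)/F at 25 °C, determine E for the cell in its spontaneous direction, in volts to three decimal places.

F₂/F⁻ is the cathode (higher E°), NO₃⁻/NO the anode: E°cell = +2.88 − (+0.97) = +1.91 V, n = 6.
Overall: 3 F₂(g) + 2 NO(g) + 4 H₂O(l) → 6 F⁻(aq) + 2 NO₃⁻(aq) + 8 H⁺(aq)
Q = [F⁻]^6·[NO₃⁻]^2·[H⁺]^8 / (P(F₂)^3·P(NO)^2); log Q = -20.360.
E = E° − (0.0592/n) log Q = +1.91 − (0.0592/6)(-20.360) = +2.111 V.

+2.111 V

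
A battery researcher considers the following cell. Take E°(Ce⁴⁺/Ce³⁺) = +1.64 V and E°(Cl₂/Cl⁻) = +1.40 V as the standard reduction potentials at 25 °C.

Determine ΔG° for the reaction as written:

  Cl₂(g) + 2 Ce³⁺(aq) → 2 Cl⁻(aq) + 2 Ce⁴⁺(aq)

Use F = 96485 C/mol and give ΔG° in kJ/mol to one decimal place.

As written, Cl₂/Cl⁻ is reduced (cathode) and Ce⁴⁺/Ce³⁺ is oxidised (anode), so E°cell = (+1.40) − (+1.64) = -0.24 V.
Balancing electrons gives n = 2.
ΔG° = −nFE° = −(2)(96485)(-0.24) = 46,313 J = +46.3 kJ/mol.

+46.3 kJ/mol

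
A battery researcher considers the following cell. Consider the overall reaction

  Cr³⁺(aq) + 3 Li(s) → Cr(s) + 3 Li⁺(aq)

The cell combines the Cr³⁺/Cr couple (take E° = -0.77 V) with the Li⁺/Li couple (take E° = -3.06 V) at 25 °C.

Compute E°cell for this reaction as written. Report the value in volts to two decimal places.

The Cr³⁺/Cr couple has the higher reduction potential, so it is the cathode; Li⁺/Li is oxidised at the anode.
E°cell = E°(cathode) − E°(anode) = (-0.77) − (-3.06) = +2.29 V.

+2.29 V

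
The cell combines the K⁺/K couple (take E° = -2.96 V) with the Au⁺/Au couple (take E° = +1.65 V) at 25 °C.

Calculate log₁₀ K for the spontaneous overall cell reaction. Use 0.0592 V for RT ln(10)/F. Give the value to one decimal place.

77.9

Cathode: Au⁺/Au; anode: K⁺/K. E°cell = +4.61 V, n = 1.
log K = nE°cell / 0.0592 = (1)(+4.61) / 0.0592 = 77.9.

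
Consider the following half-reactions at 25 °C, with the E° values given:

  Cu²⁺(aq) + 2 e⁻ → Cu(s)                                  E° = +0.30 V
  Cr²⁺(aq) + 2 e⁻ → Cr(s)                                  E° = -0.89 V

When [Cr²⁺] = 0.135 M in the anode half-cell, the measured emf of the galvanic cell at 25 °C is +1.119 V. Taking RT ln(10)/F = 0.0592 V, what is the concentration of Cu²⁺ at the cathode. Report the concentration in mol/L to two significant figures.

0.00054 M

Cu²⁺/Cu is the cathode, Cr²⁺/Cr the anode: E°cell = +1.19 V, n = 2.
Overall reaction: Cu²⁺(aq) + Cr(s) → Cu(s) + Cr²⁺(aq); Q = [Cr²⁺]^1/[Cu²⁺]^1.
From E = E° − (0.0592/n) log Q: log Q = (E° − E)·n/0.0592 = (+1.19 − (+1.119))·2/0.0592 = 2.3986.
So 1·log[Cu²⁺] = 1·log(0.135) − log Q = -0.8697 − (2.3986) = -3.2683; [Cu²⁺] = 10^(-3.2683) ≈ 0.00054 M.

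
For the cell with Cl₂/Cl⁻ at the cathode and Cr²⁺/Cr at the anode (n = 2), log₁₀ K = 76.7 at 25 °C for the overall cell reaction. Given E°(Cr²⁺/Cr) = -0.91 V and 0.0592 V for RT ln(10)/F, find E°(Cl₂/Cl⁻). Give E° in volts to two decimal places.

+1.36 V

E°cell = (0.0592/n)·log K = (0.0592/2)(76.7) = +2.270 V.
Since Cl₂/Cl⁻ is the cathode and Cr²⁺/Cr the anode, E°cell = E°(Cl₂/Cl⁻) − E°(Cr²⁺/Cr).
So E°(Cl₂/Cl⁻) = E°cell + E°(Cr²⁺/Cr) = +2.270 + (-0.91) = +1.36 V.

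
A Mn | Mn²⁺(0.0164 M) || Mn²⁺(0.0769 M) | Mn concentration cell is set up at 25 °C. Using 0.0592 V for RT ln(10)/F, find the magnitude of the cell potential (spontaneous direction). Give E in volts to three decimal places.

+0.020 V

For a concentration cell E°cell = 0. The 0.0769 M side is the cathode (reduction is favoured where [Mn²⁺] is higher).
With n = 2, E = −(0.0592/2) log([Mn²⁺]ₐₙ/[Mn²⁺]꜀ₐₜ) = −(0.0592/2) log(0.0164/0.0769) = −(0.0592/2)(-0.671) = +0.020 V.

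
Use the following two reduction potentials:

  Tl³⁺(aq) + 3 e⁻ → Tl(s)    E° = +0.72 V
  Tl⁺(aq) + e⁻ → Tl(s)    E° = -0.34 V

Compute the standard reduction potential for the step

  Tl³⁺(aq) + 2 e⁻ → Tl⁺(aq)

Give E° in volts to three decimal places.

Sequential free energies add, so n₃E°₃ = n₁E°₁ + n₂E°₂.
With n₃ = 3, and the known step contributing 1×(-0.34) V, the unknown satisfies 2·E° = 3×(+0.72) − 1×(-0.34) = +2.500.
E° = +2.500 / 2 = +1.250 V.

+1.250 V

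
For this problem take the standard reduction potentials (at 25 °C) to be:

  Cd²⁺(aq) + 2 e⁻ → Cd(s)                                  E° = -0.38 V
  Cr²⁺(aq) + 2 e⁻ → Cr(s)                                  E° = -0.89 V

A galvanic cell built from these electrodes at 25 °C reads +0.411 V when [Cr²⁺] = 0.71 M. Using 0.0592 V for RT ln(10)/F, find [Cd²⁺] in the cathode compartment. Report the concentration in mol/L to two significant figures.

Cd²⁺/Cd is the cathode, Cr²⁺/Cr the anode: E°cell = +0.51 V, n = 2.
Overall reaction: Cd²⁺(aq) + Cr(s) → Cd(s) + Cr²⁺(aq); Q = [Cr²⁺]^1/[Cd²⁺]^1.
From E = E° − (0.0592/n) log Q: log Q = (E° − E)·n/0.0592 = (+0.51 − (+0.411))·2/0.0592 = 3.3446.
So 1·log[Cd²⁺] = 1·log(0.71) − log Q = -0.1487 − (3.3446) = -3.4933; [Cd²⁺] = 10^(-3.4933) ≈ 0.00032 M.

0.00032 M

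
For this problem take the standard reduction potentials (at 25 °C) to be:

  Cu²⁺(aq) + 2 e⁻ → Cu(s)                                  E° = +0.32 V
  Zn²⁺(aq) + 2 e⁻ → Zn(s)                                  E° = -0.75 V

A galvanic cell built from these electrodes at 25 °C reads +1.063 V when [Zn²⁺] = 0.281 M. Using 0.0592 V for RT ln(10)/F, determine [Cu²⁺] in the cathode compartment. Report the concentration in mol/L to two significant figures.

0.16 M

Cu²⁺/Cu is the cathode, Zn²⁺/Zn the anode: E°cell = +1.07 V, n = 2.
Overall reaction: Cu²⁺(aq) + Zn(s) → Cu(s) + Zn²⁺(aq); Q = [Zn²⁺]^1/[Cu²⁺]^1.
From E = E° − (0.0592/n) log Q: log Q = (E° − E)·n/0.0592 = (+1.07 − (+1.063))·2/0.0592 = 0.2365.
So 1·log[Cu²⁺] = 1·log(0.281) − log Q = -0.5513 − (0.2365) = -0.7878; [Cu²⁺] = 10^(-0.7878) ≈ 0.16 M.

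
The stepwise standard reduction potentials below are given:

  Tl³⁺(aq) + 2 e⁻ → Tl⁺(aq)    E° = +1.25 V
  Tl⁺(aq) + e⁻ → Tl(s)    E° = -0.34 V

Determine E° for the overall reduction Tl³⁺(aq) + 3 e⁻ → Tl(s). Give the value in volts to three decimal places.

Standard free energies of sequential steps add: ΔG°₃ = ΔG°₁ + ΔG°₂, so n₃E°₃ = n₁E°₁ + n₂E°₂.
E°₃ = (2×+1.25 + 1×-0.34) / 3 = (+2.160) / 3 = +0.720 V.

+0.720 V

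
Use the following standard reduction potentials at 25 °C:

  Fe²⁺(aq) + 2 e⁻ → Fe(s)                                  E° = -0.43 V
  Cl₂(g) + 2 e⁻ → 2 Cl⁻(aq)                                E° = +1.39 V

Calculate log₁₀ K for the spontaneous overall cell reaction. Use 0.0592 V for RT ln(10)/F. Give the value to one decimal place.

61.5

Cathode: Cl₂/Cl⁻; anode: Fe²⁺/Fe. E°cell = +1.82 V, n = 2.
log K = nE°cell / 0.0592 = (2)(+1.82) / 0.0592 = 61.5.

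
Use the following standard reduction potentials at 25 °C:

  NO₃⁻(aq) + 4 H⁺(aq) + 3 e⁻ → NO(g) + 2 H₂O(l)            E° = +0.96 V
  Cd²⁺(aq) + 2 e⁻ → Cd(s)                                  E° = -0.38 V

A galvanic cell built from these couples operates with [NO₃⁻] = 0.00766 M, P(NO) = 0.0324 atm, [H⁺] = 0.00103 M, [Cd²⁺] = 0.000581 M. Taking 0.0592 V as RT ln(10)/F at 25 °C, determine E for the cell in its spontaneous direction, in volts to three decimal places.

NO₃⁻/NO is the cathode (higher E°), Cd²⁺/Cd the anode: E°cell = +0.96 − (-0.38) = +1.34 V, n = 6.
Overall: 2 NO₃⁻(aq) + 8 H⁺(aq) + 3 Cd(s) → 2 NO(g) + 4 H₂O(l) + 3 Cd²⁺(aq)
Q = P(NO)^2·[Cd²⁺]^3 / ([NO₃⁻]^2·[H⁺]^8); log Q = 15.442.
E = E° − (0.0592/n) log Q = +1.34 − (0.0592/6)(15.442) = +1.188 V.

+1.188 V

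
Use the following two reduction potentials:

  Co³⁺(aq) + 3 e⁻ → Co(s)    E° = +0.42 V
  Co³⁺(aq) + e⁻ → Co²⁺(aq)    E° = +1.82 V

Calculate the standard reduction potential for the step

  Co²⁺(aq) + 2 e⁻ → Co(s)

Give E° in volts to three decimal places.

-0.280 V

Sequential free energies add, so n₃E°₃ = n₁E°₁ + n₂E°₂.
With n₃ = 3, and the known step contributing 1×(+1.82) V, the unknown satisfies 2·E° = 3×(+0.42) − 1×(+1.82) = -0.560.
E° = -0.560 / 2 = -0.280 V.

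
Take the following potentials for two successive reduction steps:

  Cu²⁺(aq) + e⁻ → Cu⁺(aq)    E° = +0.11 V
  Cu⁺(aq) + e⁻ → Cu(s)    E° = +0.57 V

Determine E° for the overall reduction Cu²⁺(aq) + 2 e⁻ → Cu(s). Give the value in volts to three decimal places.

+0.340 V

Standard free energies of sequential steps add: ΔG°₃ = ΔG°₁ + ΔG°₂, so n₃E°₃ = n₁E°₁ + n₂E°₂.
E°₃ = (1×+0.11 + 1×+0.57) / 2 = (+0.680) / 2 = +0.340 V.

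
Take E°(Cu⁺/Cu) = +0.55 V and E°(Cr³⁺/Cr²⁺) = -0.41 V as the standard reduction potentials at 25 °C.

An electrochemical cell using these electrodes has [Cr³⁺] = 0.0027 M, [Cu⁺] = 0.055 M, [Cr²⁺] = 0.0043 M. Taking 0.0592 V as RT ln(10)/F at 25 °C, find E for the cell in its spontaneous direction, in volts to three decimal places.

Cu⁺/Cu is the cathode (higher E°), Cr³⁺/Cr²⁺ the anode: E°cell = +0.55 − (-0.41) = +0.96 V, n = 1.
Overall: Cu⁺(aq) + Cr²⁺(aq) → Cu(s) + Cr³⁺(aq)
Q = [Cr³⁺] / ([Cu⁺]·[Cr²⁺]); log Q = 1.058.
E = E° − (0.0592/n) log Q = +0.96 − (0.0592/1)(1.058) = +0.897 V.

+0.897 V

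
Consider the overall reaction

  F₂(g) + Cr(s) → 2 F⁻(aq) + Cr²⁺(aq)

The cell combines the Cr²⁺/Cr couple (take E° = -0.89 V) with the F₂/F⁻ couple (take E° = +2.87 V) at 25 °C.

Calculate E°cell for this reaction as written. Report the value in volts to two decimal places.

The F₂/F⁻ couple has the higher reduction potential, so it is the cathode; Cr²⁺/Cr is oxidised at the anode.
E°cell = E°(cathode) − E°(anode) = (+2.87) − (-0.89) = +3.76 V.

+3.76 V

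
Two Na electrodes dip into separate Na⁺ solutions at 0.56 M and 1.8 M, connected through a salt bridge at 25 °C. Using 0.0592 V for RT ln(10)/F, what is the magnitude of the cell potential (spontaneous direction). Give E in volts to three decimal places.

+0.030 V

For a concentration cell E°cell = 0. The 1.8 M side is the cathode (reduction is favoured where [Na⁺] is higher).
With n = 1, E = −(0.0592/1) log([Na⁺]ₐₙ/[Na⁺]꜀ₐₜ) = −(0.0592/1) log(0.56/1.8) = −(0.0592/1)(-0.507) = +0.030 V.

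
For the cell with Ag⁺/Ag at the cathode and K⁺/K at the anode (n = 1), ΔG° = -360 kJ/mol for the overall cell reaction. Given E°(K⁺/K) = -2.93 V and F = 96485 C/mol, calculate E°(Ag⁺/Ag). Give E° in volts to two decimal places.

+0.80 V

E°cell = −ΔG°/(nF) = −(-360×10³)/((1)(96485)) = +3.731 V.
Since Ag⁺/Ag is the cathode and K⁺/K the anode, E°cell = E°(Ag⁺/Ag) − E°(K⁺/K).
So E°(Ag⁺/Ag) = E°cell + E°(K⁺/K) = +3.731 + (-2.93) = +0.80 V.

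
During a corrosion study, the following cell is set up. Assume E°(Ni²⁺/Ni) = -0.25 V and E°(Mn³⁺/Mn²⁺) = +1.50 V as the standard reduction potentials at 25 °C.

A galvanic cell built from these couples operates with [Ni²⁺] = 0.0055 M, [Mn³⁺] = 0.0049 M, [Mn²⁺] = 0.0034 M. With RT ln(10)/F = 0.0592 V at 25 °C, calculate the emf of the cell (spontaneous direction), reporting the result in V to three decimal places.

+1.826 V

Mn³⁺/Mn²⁺ is the cathode (higher E°), Ni²⁺/Ni the anode: E°cell = +1.50 − (-0.25) = +1.75 V, n = 2.
Overall: 2 Mn³⁺(aq) + Ni(s) → 2 Mn²⁺(aq) + Ni²⁺(aq)
Q = [Mn²⁺]^2·[Ni²⁺] / ([Mn³⁺]^2); log Q = -2.577.
E = E° − (0.0592/n) log Q = +1.75 − (0.0592/2)(-2.577) = +1.826 V.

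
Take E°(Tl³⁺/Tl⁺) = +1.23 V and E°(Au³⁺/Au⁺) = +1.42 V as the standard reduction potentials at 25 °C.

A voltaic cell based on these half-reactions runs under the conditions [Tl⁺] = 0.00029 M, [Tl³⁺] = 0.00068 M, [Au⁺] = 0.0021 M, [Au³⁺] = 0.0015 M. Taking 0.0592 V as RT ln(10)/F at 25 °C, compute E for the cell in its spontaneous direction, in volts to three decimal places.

Au³⁺/Au⁺ is the cathode (higher E°), Tl³⁺/Tl⁺ the anode: E°cell = +1.42 − (+1.23) = +0.19 V, n = 2.
Overall: Au³⁺(aq) + Tl⁺(aq) → Au⁺(aq) + Tl³⁺(aq)
Q = [Au⁺]·[Tl³⁺] / ([Au³⁺]·[Tl⁺]); log Q = 0.516.
E = E° − (0.0592/n) log Q = +0.19 − (0.0592/2)(0.516) = +0.175 V.

+0.175 V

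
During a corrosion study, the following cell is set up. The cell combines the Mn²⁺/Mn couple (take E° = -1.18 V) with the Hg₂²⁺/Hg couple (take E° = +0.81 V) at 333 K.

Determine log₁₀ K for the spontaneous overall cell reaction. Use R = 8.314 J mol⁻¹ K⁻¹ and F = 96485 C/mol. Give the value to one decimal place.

60.2

Cathode: Hg₂²⁺/Hg; anode: Mn²⁺/Mn. E°cell = (+0.81) − (-1.18) = +1.99 V, with n = 2.
ΔG° = −nFE° = −RT ln K, so ln K = nFE°/(RT) = (2)(96485)(+1.99) / ((8.314)(333)) = 138.704.
log₁₀ K = 138.704 / ln 10 = 60.2.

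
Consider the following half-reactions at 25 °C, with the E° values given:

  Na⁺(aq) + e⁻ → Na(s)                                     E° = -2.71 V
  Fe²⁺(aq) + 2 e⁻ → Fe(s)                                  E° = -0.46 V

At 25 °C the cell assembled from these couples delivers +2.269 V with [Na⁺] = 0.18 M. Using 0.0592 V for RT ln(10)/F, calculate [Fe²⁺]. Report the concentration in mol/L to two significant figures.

Fe²⁺/Fe is the cathode, Na⁺/Na the anode: E°cell = +2.25 V, n = 2.
Overall reaction: Fe²⁺(aq) + 2 Na(s) → Fe(s) + 2 Na⁺(aq); Q = [Na⁺]^2/[Fe²⁺]^1.
From E = E° − (0.0592/n) log Q: log Q = (E° − E)·n/0.0592 = (+2.25 − (+2.269))·2/0.0592 = -0.6419.
So 1·log[Fe²⁺] = 2·log(0.18) − log Q = -1.4895 − (-0.6419) = -0.8476; [Fe²⁺] = 10^(-0.8476) ≈ 0.14 M.

0.14 M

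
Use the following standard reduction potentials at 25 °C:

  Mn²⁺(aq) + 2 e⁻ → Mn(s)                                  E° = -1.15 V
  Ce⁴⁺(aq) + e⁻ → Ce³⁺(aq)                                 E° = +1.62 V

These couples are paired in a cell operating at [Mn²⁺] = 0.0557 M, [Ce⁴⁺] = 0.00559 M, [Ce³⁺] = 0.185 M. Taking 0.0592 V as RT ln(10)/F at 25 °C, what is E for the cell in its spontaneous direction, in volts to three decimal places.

Ce⁴⁺/Ce³⁺ is the cathode (higher E°), Mn²⁺/Mn the anode: E°cell = +1.62 − (-1.15) = +2.77 V, n = 2.
Overall: 2 Ce⁴⁺(aq) + Mn(s) → 2 Ce³⁺(aq) + Mn²⁺(aq)
Q = [Ce³⁺]^2·[Mn²⁺] / ([Ce⁴⁺]^2); log Q = 1.785.
E = E° − (0.0592/n) log Q = +2.77 − (0.0592/2)(1.785) = +2.717 V.

+2.717 V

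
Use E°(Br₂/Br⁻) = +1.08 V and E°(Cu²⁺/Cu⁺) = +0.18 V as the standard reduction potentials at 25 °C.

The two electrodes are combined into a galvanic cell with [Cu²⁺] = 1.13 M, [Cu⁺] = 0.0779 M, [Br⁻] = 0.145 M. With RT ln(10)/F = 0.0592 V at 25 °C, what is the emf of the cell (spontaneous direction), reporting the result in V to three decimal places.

Br₂/Br⁻ is the cathode (higher E°), Cu²⁺/Cu⁺ the anode: E°cell = +1.08 − (+0.18) = +0.90 V, n = 2.
Overall: Br₂(l) + 2 Cu⁺(aq) → 2 Br⁻(aq) + 2 Cu²⁺(aq)
Q = [Br⁻]^2·[Cu²⁺]^2 / ([Cu⁺]^2); log Q = 0.646.
E = E° − (0.0592/n) log Q = +0.90 − (0.0592/2)(0.646) = +0.881 V.

+0.881 V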